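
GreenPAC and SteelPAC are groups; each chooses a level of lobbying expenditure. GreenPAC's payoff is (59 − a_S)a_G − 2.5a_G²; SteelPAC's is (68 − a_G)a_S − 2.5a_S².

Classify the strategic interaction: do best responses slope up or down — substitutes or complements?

strategic substitutes

Expanding GreenPAC's payoff: 59a_G − a_Sa_G − 2.5a_G².
∂π/∂a_G = 59 − a_S − 5a_G = 0, so a_G = 11.8 − 0.2a_S.
The best-response slope da_G/da_S = −0.2 < 0: the reaction function is downward-sloping, so the choices are strategic substitutes.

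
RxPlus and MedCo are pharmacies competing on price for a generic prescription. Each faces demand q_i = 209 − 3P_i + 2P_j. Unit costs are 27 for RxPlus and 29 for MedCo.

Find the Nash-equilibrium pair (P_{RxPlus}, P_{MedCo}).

RxPlus's profit: π = (P_{RxPlus} − 27)(209 − 3P_{RxPlus} + 2P_{MedCo}).
∂π/∂P_{RxPlus} = 290 − 6P_{RxPlus} + 2P_{MedCo} = 0 ⇒ P_{RxPlus} = 145/3 + (1/3)P_{MedCo}.
Similarly P_{MedCo} = 148/3 + (1/3)P_{RxPlus}.
Plugging P_{MedCo} into RxPlus's best response: P_{RxPlus} = 145/3 + (1/3)(148/3 + (1/3)P_{RxPlus}) ⇒ (8/9)P_{RxPlus} = 583/9, so P_{RxPlus} = 72.875.
Then P_{MedCo} = 148/3 + (1/3)·72.875 = 73.625.

72.875, 73.625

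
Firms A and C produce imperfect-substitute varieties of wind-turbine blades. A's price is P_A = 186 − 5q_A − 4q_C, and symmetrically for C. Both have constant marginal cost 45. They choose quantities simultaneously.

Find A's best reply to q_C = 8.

10.9

Firm A's profit: π = q_A(186 − 5q_A − 4q_C) − 45q_A.
∂π/∂q_A = 141 − 10q_A − 4q_C = 0 ⇒ q_A = 14.1 − 0.4q_C.
At q_C = 8: q_A = 14.1 − 0.4·8 = 10.9.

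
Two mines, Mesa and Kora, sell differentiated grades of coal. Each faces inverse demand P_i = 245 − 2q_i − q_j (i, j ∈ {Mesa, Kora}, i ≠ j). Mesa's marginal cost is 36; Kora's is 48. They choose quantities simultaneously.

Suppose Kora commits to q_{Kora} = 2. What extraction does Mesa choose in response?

Mine Mesa's profit: π = q_{Mesa}(245 − 2q_{Mesa} − q_{Kora}) − 36q_{Mesa}.
∂π/∂q_{Mesa} = 209 − 4q_{Mesa} − q_{Kora} = 0 ⇒ q_{Mesa} = 52.25 − 0.25q_{Kora}.
At q_{Kora} = 2: q_{Mesa} = 52.25 − 0.25·2 = 51.75.

51.75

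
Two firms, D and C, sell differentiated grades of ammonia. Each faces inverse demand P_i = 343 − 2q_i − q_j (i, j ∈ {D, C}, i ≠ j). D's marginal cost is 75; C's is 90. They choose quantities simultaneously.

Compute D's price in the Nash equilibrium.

184.2

Firm D's profit: π = q_D(343 − 2q_D − q_C) − 75q_D.
∂π/∂q_D = 268 − 4q_D − q_C = 0 ⇒ q_D = 67 − 0.25q_C.
Similarly q_C = 63.25 − 0.25q_D.
Substituting the second reaction function into the first: q_D = 67 − 0.25(63.25 − 0.25q_D), which gives 0.9375q_D = 51.1875 ⇒ q_D = 54.6.
Then q_C = 63.25 − 0.25·54.6 = 49.6.
P_D = 343 − 2·54.6 − 49.6 = 184.2.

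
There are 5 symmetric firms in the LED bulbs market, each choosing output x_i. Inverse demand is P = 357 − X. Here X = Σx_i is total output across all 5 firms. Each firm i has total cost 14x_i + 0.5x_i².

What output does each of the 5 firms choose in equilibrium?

A representative firm's profit is π_i = x_i(357 − X) − 14x_i − 0.5x_i², with X = x_i + Σ_{j≠i} x_j.
First-order condition: 343 − 3x_i − Σ_{j≠i} x_j = 0.
With identical firms, set every x_j = x: then 343 − 3x − 4x = 0, i.e. x = 343/7 = 49.

49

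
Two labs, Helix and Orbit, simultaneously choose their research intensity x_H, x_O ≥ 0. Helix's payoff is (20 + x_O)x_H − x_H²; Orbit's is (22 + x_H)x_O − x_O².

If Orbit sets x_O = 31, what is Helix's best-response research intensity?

Expanding Helix's payoff: 20x_H + x_Ox_H − x_H².
∂π/∂x_H = 20 + x_O − 2x_H = 0, so x_H = 10 + 0.5x_O.
At x_O = 31: x_H = 10 + 0.5·31 = 25.5.

25.5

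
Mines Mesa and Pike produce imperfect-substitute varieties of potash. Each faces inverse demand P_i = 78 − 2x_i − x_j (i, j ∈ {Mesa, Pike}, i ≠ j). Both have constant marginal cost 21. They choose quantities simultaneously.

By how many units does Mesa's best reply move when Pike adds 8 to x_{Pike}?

Mine Mesa's profit: π = x_{Mesa}(78 − 2x_{Mesa} − x_{Pike}) − 21x_{Mesa}.
∂π/∂x_{Mesa} = 57 − 4x_{Mesa} − x_{Pike} = 0 ⇒ x_{Mesa} = 14.25 − 0.25x_{Pike}.
The reaction-function slope is −0.25, so an 8-unit rise in x_{Pike} moves x_{Mesa} by −0.25 × 8 = −2. Mesa's best response falls — the actions are strategic substitutes.

-2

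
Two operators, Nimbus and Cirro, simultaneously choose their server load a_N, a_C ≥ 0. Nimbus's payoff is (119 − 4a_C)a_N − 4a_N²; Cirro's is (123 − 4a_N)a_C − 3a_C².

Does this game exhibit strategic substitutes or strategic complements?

strategic substitutes

Expanding Nimbus's payoff: 119a_N − 4a_Ca_N − 4a_N².
∂π/∂a_N = 119 − 4a_C − 8a_N = 0, so a_N = 14.875 − 0.5a_C.
The best-response slope da_N/da_C = −0.5 < 0: the reaction function is downward-sloping, so the choices are strategic substitutes.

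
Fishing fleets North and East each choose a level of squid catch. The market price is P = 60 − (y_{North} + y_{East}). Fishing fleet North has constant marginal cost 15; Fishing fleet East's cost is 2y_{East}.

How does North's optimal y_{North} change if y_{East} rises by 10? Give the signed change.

Fishing fleet North's profit: π = y_{North}(60 − (y_{North} + y_{East})) − 15y_{North}.
∂π/∂y_{North} = 45 − 2y_{North} − y_{East} = 0, so y_{North} = 22.5 − 0.5y_{East}.
The reaction-function slope is −0.5, so a 10-unit rise in y_{East} moves y_{North} by −0.5 × 10 = −5. North's best response falls — the actions are strategic substitutes.

-5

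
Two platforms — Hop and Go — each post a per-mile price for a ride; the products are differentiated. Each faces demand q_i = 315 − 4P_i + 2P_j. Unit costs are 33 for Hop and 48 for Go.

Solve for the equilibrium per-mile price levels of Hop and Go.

Hop's profit: π = (P_{Hop} − 33)(315 − 4P_{Hop} + 2P_{Go}).
∂π/∂P_{Hop} = 447 − 8P_{Hop} + 2P_{Go} = 0 ⇒ P_{Hop} = 55.875 + 0.25P_{Go}.
Similarly P_{Go} = 63.375 + 0.25P_{Hop}.
Plugging P_{Go} into Hop's best response: P_{Hop} = 55.875 + 0.25(63.375 + 0.25P_{Hop}) ⇒ 0.9375P_{Hop} = 2295/32, so P_{Hop} = 76.5.
Then P_{Go} = 63.375 + 0.25·76.5 = 82.5.

76.5, 82.5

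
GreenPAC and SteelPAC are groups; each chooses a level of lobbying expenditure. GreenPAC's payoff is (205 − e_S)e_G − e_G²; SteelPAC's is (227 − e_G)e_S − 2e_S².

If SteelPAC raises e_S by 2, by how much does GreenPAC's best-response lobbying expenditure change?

Expanding GreenPAC's payoff: 205e_G − e_Se_G − e_G².
∂π/∂e_G = 205 − e_S − 2e_G = 0, so e_G = 102.5 − 0.5e_S.
The reaction-function slope is −0.5, so a 2-unit rise in e_S moves e_G by −0.5 × 2 = −1. GreenPAC's best response falls — the actions are strategic substitutes.

-1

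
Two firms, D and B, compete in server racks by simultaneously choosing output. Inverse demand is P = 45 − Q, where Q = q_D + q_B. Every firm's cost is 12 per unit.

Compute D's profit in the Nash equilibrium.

121

Firm D's profit: π = q_D(45 − (q_D + q_B)) − 12q_D.
∂π/∂q_D = 33 − 2q_D − q_B = 0, so q_D = 16.5 − 0.5q_B.
By symmetry q_B = q_D; substituting into the reaction function, 1.5q_D = 16.5 and q_D = 11.
Price P = 45 − 22 = 23.
D's profit: (23 − 12)·11 = 121.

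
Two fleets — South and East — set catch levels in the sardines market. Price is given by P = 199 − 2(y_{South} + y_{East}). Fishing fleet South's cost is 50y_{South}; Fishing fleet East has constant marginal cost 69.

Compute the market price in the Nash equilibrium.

Fishing fleet South's profit: π = y_{South}(199 − 2(y_{South} + y_{East})) − 50y_{South}.
∂π/∂y_{South} = 149 − 4y_{South} − 2y_{East} = 0, so y_{South} = 37.25 − 0.5y_{East}.
By the same steps for East: y_{East} = 32.5 − 0.5y_{South}.
Plugging y_{East} into South's best response: y_{South} = 37.25 − 0.5(32.5 − 0.5y_{South}) ⇒ 0.75y_{South} = 21, so y_{South} = 28.
Then y_{East} = 32.5 − 0.5·28 = 18.5.
Equilibrium price: P = 199 − 2·46.5 = 106.

106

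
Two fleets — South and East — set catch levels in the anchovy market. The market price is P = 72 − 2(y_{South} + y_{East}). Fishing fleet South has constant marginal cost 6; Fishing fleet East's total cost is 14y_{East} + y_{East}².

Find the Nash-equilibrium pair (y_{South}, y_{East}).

14, 5

Fishing fleet South's profit: π = y_{South}(72 − 2(y_{South} + y_{East})) − 6y_{South}.
∂π/∂y_{South} = 66 − 4y_{South} − 2y_{East} = 0, so y_{South} = 16.5 − 0.5y_{East}.
For East: ∂π/∂y_{East} = 58 − 6y_{East} − 2y_{South} = 0 ⇒ y_{East} = 29/3 − (1/3)y_{South}.
Plugging y_{East} into South's best response: y_{South} = 16.5 − 0.5(29/3 − (1/3)y_{South}) ⇒ (5/6)y_{South} = 35/3, so y_{South} = 14.
Then y_{East} = 29/3 − (1/3)·14 = 5.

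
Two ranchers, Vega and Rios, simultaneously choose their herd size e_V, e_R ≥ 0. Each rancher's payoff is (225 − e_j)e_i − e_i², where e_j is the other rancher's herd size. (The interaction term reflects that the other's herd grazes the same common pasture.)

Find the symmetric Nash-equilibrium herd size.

Vega's payoff is (225 − e_R)e_V − e_V².
∂π/∂e_V = 225 − e_R − 2e_V = 0, so e_V = 112.5 − 0.5e_R.
Setting e_V = e_R in the reaction function: e_V = 112.5 − 0.5e_V, so e_V = 112.5 / 1.5 = 75.

75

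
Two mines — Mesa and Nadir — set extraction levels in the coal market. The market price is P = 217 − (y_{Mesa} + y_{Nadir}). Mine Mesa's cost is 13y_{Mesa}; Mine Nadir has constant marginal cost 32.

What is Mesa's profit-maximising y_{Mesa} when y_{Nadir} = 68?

68

Mine Mesa's profit: π = y_{Mesa}(217 − (y_{Mesa} + y_{Nadir})) − 13y_{Mesa}.
∂π/∂y_{Mesa} = 204 − 2y_{Mesa} − y_{Nadir} = 0, so y_{Mesa} = 102 − 0.5y_{Nadir}.
At y_{Nadir} = 68: y_{Mesa} = 102 − 0.5·68 = 68.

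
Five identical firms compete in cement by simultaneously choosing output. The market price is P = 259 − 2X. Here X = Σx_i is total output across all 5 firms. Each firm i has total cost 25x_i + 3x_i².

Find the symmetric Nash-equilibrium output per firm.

A representative firm's profit is π_i = x_i(259 − 2X) − 25x_i − 3x_i², with X = x_i + Σ_{j≠i} x_j.
First-order condition: 234 − 10x_i − 2Σ_{j≠i} x_j = 0.
Imposing symmetry (x_j = x for all j) turns Σ_{j≠i} x_j into 4x, so 234 = 18x and x = 13.

13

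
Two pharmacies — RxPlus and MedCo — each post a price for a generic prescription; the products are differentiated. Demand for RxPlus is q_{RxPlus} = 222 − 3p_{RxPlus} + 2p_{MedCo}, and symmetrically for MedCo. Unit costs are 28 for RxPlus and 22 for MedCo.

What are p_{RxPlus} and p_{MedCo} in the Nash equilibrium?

RxPlus's profit: π = (p_{RxPlus} − 28)(222 − 3p_{RxPlus} + 2p_{MedCo}).
∂π/∂p_{RxPlus} = 306 − 6p_{RxPlus} + 2p_{MedCo} = 0 ⇒ p_{RxPlus} = 51 + (1/3)p_{MedCo}.
Similarly p_{MedCo} = 48 + (1/3)p_{RxPlus}.
Plugging p_{MedCo} into RxPlus's best response: p_{RxPlus} = 51 + (1/3)(48 + (1/3)p_{RxPlus}) ⇒ (8/9)p_{RxPlus} = 67, so p_{RxPlus} = 75.375.
Then p_{MedCo} = 48 + (1/3)·75.375 = 73.125.

75.375, 73.125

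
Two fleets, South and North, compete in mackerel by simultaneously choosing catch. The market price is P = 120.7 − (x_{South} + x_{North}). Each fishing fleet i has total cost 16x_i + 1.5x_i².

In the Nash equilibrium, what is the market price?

Fishing fleet South's profit: π = x_{South}(120.7 − (x_{South} + x_{North})) − 16x_{South} − 1.5x_{South}².
∂π/∂x_{South} = 104.7 − 5x_{South} − x_{North} = 0, so x_{South} = 20.94 − 0.2x_{North}.
By symmetry x_{North} = x_{South}; substituting into the reaction function, 1.2x_{South} = 20.94 and x_{South} = 17.45.
Equilibrium price: P = 120.7 − 34.9 = 85.8.

85.8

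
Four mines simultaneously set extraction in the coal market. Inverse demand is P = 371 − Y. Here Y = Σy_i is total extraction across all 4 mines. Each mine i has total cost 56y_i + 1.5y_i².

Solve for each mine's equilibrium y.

A representative mine's profit is π_i = y_i(371 − Y) − 56y_i − 1.5y_i², with Y = y_i + Σ_{j≠i} y_j.
First-order condition: 315 − 5y_i − Σ_{j≠i} y_j = 0.
With identical mines, set every y_j = y: then 315 − 5y − 3y = 0, i.e. y = 315/8 = 39.375.

39.375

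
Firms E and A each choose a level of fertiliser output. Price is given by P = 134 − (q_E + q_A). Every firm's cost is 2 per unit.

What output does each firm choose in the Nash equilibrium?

Firm E's profit: π = q_E(134 − (q_E + q_A)) − 2q_E.
∂π/∂q_E = 132 − 2q_E − q_A = 0, so q_E = 66 − 0.5q_A.
Setting q_E = q_A in the reaction function: q_E = 66 − 0.5q_E, so q_E = 66 / 1.5 = 44.

44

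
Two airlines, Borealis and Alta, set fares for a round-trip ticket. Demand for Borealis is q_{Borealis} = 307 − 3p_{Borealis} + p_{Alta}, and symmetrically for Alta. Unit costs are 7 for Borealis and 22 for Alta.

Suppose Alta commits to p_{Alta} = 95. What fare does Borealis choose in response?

Borealis's profit: π = (p_{Borealis} − 7)(307 − 3p_{Borealis} + p_{Alta}).
∂π/∂p_{Borealis} = 328 − 6p_{Borealis} + p_{Alta} = 0 ⇒ p_{Borealis} = 164/3 + (1/6)p_{Alta}.
At p_{Alta} = 95: p_{Borealis} = 164/3 + (1/6)·95 = 70.5.

70.5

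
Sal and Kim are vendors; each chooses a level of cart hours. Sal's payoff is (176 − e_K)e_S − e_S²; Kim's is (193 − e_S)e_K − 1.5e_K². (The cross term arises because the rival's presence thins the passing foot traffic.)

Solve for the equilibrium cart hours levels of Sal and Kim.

67, 42

Expanding Sal's payoff: 176e_S − e_Ke_S − e_S².
∂π/∂e_S = 176 − e_K − 2e_S = 0, so e_S = 88 − 0.5e_K.
Likewise for Kim: e_K = 193/3 − (1/3)e_S.
Solving the two reaction functions simultaneously: (1 − (−0.5)(−1/3))e_S = 88 − 0.5·(193/3), so (5/6)e_S = 335/6 and e_S = 67.
Then e_K = 193/3 − (1/3)·67 = 42.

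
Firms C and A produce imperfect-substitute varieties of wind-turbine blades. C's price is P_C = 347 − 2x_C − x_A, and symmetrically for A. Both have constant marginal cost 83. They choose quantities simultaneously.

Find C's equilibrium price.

188.6

Firm C's profit: π = x_C(347 − 2x_C − x_A) − 83x_C.
∂π/∂x_C = 264 − 4x_C − x_A = 0 ⇒ x_C = 66 − 0.25x_A.
By symmetry x_A = x_C; substituting into the reaction function, 1.25x_C = 66 and x_C = 52.8.
P_C = 347 − 2·52.8 − 52.8 = 188.6.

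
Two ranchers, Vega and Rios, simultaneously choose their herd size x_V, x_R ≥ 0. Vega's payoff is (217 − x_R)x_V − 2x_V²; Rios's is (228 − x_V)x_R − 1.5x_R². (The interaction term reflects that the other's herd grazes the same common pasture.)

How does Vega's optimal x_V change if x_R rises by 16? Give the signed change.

Expanding Vega's payoff: 217x_V − x_Rx_V − 2x_V².
∂π/∂x_V = 217 − x_R − 4x_V = 0, so x_V = 54.25 − 0.25x_R.
The reaction-function slope is −0.25, so a 16-unit rise in x_R moves x_V by −0.25 × 16 = −4. Vega's best response falls — the actions are strategic substitutes.

-4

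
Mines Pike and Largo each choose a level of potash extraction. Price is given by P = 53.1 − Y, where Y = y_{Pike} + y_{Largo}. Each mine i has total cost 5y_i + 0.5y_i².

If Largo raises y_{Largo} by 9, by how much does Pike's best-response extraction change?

-3

Mine Pike's profit: π = y_{Pike}(53.1 − (y_{Pike} + y_{Largo})) − 5y_{Pike} − 0.5y_{Pike}².
∂π/∂y_{Pike} = 48.1 − 3y_{Pike} − y_{Largo} = 0, so y_{Pike} = 481/30 − (1/3)y_{Largo}.
The reaction-function slope is −1/3, so a 9-unit rise in y_{Largo} moves y_{Pike} by −1/3 × 9 = −3. Pike's best response falls — the actions are strategic substitutes.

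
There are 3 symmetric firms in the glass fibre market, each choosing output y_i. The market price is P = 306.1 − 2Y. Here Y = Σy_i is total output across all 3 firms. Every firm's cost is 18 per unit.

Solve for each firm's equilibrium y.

A representative firm's profit is π_i = y_i(306.1 − 2Y) − 18y_i, with Y = y_i + Σ_{j≠i} y_j.
First-order condition: 288.1 − 4y_i − 2Σ_{j≠i} y_j = 0.
In a symmetric equilibrium every firm chooses the same y, so Σ_{j≠i} y_j = 2y. The condition becomes 288.1 − 8y = 0, giving y = 288.1/8 = 36.0125.

36.0125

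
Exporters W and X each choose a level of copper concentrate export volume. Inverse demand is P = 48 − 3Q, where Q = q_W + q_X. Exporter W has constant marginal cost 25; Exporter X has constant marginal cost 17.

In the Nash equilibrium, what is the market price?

30

Exporter W's profit: π = q_W(48 − 3(q_W + q_X)) − 25q_W.
∂π/∂q_W = 23 − 6q_W − 3q_X = 0, so q_W = 23/6 − 0.5q_X.
By the same steps for X: q_X = 31/6 − 0.5q_W.
Solving the two reaction functions simultaneously: (1 − (−0.5)(−0.5))q_W = 23/6 − 0.5·(31/6), so 0.75q_W = 1.25 and q_W = 5/3.
Then q_X = 31/6 − 0.5·(5/3) = 13/3.
Equilibrium price: P = 48 − 3·6 = 30.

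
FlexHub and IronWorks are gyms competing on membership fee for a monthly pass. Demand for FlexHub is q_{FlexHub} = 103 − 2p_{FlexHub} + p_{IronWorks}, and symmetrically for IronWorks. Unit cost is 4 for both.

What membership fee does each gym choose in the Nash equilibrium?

37

FlexHub's profit: π = (p_{FlexHub} − 4)(103 − 2p_{FlexHub} + p_{IronWorks}).
∂π/∂p_{FlexHub} = 111 − 4p_{FlexHub} + p_{IronWorks} = 0 ⇒ p_{FlexHub} = 27.75 + 0.25p_{IronWorks}.
Setting p_{FlexHub} = p_{IronWorks} in the reaction function: p_{FlexHub} = 27.75 + 0.25p_{FlexHub}, so p_{FlexHub} = 27.75 / 0.75 = 37.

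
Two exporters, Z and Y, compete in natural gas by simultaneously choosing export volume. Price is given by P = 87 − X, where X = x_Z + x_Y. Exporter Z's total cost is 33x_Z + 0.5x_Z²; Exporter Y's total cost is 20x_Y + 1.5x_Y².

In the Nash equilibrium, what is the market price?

Exporter Z's profit: π = x_Z(87 − (x_Z + x_Y)) − 33x_Z − 0.5x_Z².
∂π/∂x_Z = 54 − 3x_Z − x_Y = 0, so x_Z = 18 − (1/3)x_Y.
For Y: ∂π/∂x_Y = 67 − 5x_Y − x_Z = 0 ⇒ x_Y = 13.4 − 0.2x_Z.
Substituting the second reaction function into the first: x_Z = 18 − (1/3)(13.4 − 0.2x_Z), which gives (14/15)x_Z = 203/15 ⇒ x_Z = 14.5.
Then x_Y = 13.4 − 0.2·14.5 = 10.5.
Equilibrium price: P = 87 − 25 = 62.

62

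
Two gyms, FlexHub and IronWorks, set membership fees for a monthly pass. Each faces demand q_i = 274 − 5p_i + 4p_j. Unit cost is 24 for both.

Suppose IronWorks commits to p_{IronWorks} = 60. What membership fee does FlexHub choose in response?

63.4

FlexHub's profit: π = (p_{FlexHub} − 24)(274 − 5p_{FlexHub} + 4p_{IronWorks}).
∂π/∂p_{FlexHub} = 394 − 10p_{FlexHub} + 4p_{IronWorks} = 0 ⇒ p_{FlexHub} = 39.4 + 0.4p_{IronWorks}.
At p_{IronWorks} = 60: p_{FlexHub} = 39.4 + 0.4·60 = 63.4.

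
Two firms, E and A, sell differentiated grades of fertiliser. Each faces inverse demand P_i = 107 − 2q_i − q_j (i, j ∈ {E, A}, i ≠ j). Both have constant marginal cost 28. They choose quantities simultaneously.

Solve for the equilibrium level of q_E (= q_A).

Firm E's profit: π = q_E(107 − 2q_E − q_A) − 28q_E.
∂π/∂q_E = 79 − 4q_E − q_A = 0 ⇒ q_E = 19.75 − 0.25q_A.
Setting q_E = q_A in the reaction function: q_E = 19.75 − 0.25q_E, so q_E = 19.75 / 1.25 = 15.8.

15.8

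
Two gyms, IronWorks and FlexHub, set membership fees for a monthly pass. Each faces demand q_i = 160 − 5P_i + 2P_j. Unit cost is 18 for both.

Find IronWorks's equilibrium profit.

IronWorks's profit: π = (P_{IronWorks} − 18)(160 − 5P_{IronWorks} + 2P_{FlexHub}).
∂π/∂P_{IronWorks} = 250 − 10P_{IronWorks} + 2P_{FlexHub} = 0 ⇒ P_{IronWorks} = 25 + 0.2P_{FlexHub}.
The game is symmetric, so in equilibrium P_{FlexHub} = P_{IronWorks}: the reaction function gives 0.8P_{IronWorks} = 25, hence P_{IronWorks} = 31.25.
q_{IronWorks} = 160 − 5·31.25 + 2·31.25 = 66.25.
Profit = (31.25 − 18)·66.25 = 877.8125.

877.8125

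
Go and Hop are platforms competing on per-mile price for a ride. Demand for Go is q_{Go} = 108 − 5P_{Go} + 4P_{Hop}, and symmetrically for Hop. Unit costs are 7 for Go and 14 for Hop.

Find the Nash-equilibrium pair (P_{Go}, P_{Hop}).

Go's profit: π = (P_{Go} − 7)(108 − 5P_{Go} + 4P_{Hop}).
∂π/∂P_{Go} = 143 − 10P_{Go} + 4P_{Hop} = 0 ⇒ P_{Go} = 14.3 + 0.4P_{Hop}.
Similarly P_{Hop} = 17.8 + 0.4P_{Go}.
Substituting the second reaction function into the first: P_{Go} = 14.3 + 0.4(17.8 + 0.4P_{Go}), which gives 0.84P_{Go} = 21.42 ⇒ P_{Go} = 25.5.
Then P_{Hop} = 17.8 + 0.4·25.5 = 28.

25.5, 28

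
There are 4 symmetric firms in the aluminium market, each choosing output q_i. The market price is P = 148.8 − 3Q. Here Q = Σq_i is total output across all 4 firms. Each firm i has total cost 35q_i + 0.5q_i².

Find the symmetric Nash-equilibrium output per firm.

7.1125

A representative firm's profit is π_i = q_i(148.8 − 3Q) − 35q_i − 0.5q_i², with Q = q_i + Σ_{j≠i} q_j.
First-order condition: 113.8 − 7q_i − 3Σ_{j≠i} q_j = 0.
In a symmetric equilibrium every firm chooses the same q, so Σ_{j≠i} q_j = 3q. The condition becomes 113.8 − 16q = 0, giving q = 113.8/16 = 7.1125.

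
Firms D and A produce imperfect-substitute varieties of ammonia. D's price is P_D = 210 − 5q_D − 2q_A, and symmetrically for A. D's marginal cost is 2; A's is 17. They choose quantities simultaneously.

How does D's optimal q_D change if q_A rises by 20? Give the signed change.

Firm D's profit: π = q_D(210 − 5q_D − 2q_A) − 2q_D.
∂π/∂q_D = 208 − 10q_D − 2q_A = 0 ⇒ q_D = 20.8 − 0.2q_A.
The reaction-function slope is −0.2, so a 20-unit rise in q_A moves q_D by −0.2 × 20 = −4. D's best response falls — the actions are strategic substitutes.

-4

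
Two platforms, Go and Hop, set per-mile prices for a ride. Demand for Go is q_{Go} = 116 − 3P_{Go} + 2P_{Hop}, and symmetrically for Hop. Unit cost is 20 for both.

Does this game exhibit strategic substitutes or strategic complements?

strategic complements

Go's profit: π = (P_{Go} − 20)(116 − 3P_{Go} + 2P_{Hop}).
∂π/∂P_{Go} = 176 − 6P_{Go} + 2P_{Hop} = 0 ⇒ P_{Go} = 88/3 + (1/3)P_{Hop}.
The best-response slope dP_{Go}/dP_{Hop} = 1/3 > 0: the reaction function is upward-sloping, so the choices are strategic complements.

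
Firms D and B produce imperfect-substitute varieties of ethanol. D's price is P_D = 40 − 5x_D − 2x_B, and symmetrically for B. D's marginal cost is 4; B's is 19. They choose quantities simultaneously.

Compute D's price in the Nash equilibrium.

Firm D's profit: π = x_D(40 − 5x_D − 2x_B) − 4x_D.
∂π/∂x_D = 36 − 10x_D − 2x_B = 0 ⇒ x_D = 3.6 − 0.2x_B.
Similarly x_B = 2.1 − 0.2x_D.
Substituting the second reaction function into the first: x_D = 3.6 − 0.2(2.1 − 0.2x_D), which gives 0.96x_D = 3.18 ⇒ x_D = 3.3125.
Then x_B = 2.1 − 0.2·3.3125 = 1.4375.
P_D = 40 − 5·3.3125 − 2·1.4375 = 20.5625.

20.5625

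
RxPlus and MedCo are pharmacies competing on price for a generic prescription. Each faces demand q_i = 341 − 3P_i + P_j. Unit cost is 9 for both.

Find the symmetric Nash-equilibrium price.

73.6

RxPlus's profit: π = (P_{RxPlus} − 9)(341 − 3P_{RxPlus} + P_{MedCo}).
∂π/∂P_{RxPlus} = 368 − 6P_{RxPlus} + P_{MedCo} = 0 ⇒ P_{RxPlus} = 184/3 + (1/6)P_{MedCo}.
The game is symmetric, so in equilibrium P_{MedCo} = P_{RxPlus}: the reaction function gives (5/6)P_{RxPlus} = 184/3, hence P_{RxPlus} = 73.6.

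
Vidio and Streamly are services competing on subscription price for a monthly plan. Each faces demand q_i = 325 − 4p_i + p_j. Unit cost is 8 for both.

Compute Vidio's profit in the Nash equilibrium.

Vidio's profit: π = (p_{Vidio} − 8)(325 − 4p_{Vidio} + p_{Streamly}).
∂π/∂p_{Vidio} = 357 − 8p_{Vidio} + p_{Streamly} = 0 ⇒ p_{Vidio} = 44.625 + 0.125p_{Streamly}.
By symmetry p_{Streamly} = p_{Vidio}; substituting into the reaction function, 0.875p_{Vidio} = 44.625 and p_{Vidio} = 51.
q_{Vidio} = 325 − 4·51 + 51 = 172.
Profit = (51 − 8)·172 = 7396.

7396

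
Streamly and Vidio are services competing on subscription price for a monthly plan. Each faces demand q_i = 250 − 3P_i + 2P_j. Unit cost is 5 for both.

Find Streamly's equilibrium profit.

Streamly's profit: π = (P_{Streamly} − 5)(250 − 3P_{Streamly} + 2P_{Vidio}).
∂π/∂P_{Streamly} = 265 − 6P_{Streamly} + 2P_{Vidio} = 0 ⇒ P_{Streamly} = 265/6 + (1/3)P_{Vidio}.
The game is symmetric, so in equilibrium P_{Vidio} = P_{Streamly}: the reaction function gives (2/3)P_{Streamly} = 265/6, hence P_{Streamly} = 66.25.
q_{Streamly} = 250 − 3·66.25 + 2·66.25 = 183.75.
Profit = (66.25 − 5)·183.75 = 11254.6875.

11254.6875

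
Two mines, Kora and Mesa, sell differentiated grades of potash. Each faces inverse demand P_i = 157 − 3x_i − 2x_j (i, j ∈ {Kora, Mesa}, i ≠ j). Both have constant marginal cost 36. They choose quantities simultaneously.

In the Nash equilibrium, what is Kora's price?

Mine Kora's profit: π = x_{Kora}(157 − 3x_{Kora} − 2x_{Mesa}) − 36x_{Kora}.
∂π/∂x_{Kora} = 121 − 6x_{Kora} − 2x_{Mesa} = 0 ⇒ x_{Kora} = 121/6 − (1/3)x_{Mesa}.
The game is symmetric, so in equilibrium x_{Mesa} = x_{Kora}: the reaction function gives (4/3)x_{Kora} = 121/6, hence x_{Kora} = 15.125.
P_{Kora} = 157 − 3·15.125 − 2·15.125 = 81.375.

81.375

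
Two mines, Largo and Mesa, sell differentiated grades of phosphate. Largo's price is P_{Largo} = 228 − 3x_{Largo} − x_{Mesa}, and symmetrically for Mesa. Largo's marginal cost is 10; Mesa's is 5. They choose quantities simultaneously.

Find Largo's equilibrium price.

103

Mine Largo's profit: π = x_{Largo}(228 − 3x_{Largo} − x_{Mesa}) − 10x_{Largo}.
∂π/∂x_{Largo} = 218 − 6x_{Largo} − x_{Mesa} = 0 ⇒ x_{Largo} = 109/3 − (1/6)x_{Mesa}.
Similarly x_{Mesa} = 223/6 − (1/6)x_{Largo}.
Substituting the second reaction function into the first: x_{Largo} = 109/3 − (1/6)(223/6 − (1/6)x_{Largo}), which gives (35/36)x_{Largo} = 1085/36 ⇒ x_{Largo} = 31.
Then x_{Mesa} = 223/6 − (1/6)·31 = 32.
P_{Largo} = 228 − 3·31 − 32 = 103.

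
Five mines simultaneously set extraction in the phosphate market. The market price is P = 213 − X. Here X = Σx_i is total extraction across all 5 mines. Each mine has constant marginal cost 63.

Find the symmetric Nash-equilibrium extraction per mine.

A representative mine's profit is π_i = x_i(213 − X) − 63x_i, with X = x_i + Σ_{j≠i} x_j.
First-order condition: 150 − 2x_i − Σ_{j≠i} x_j = 0.
With identical mines, set every x_j = x: then 150 − 2x − 4x = 0, i.e. x = 150/6 = 25.

25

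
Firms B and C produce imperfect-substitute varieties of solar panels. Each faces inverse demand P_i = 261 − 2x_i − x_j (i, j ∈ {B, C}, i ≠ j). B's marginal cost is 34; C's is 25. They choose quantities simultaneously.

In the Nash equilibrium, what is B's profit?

Firm B's profit: π = x_B(261 − 2x_B − x_C) − 34x_B.
∂π/∂x_B = 227 − 4x_B − x_C = 0 ⇒ x_B = 56.75 − 0.25x_C.
Similarly x_C = 59 − 0.25x_B.
Substituting the second reaction function into the first: x_B = 56.75 − 0.25(59 − 0.25x_B), which gives 0.9375x_B = 42 ⇒ x_B = 44.8.
Then x_C = 59 − 0.25·44.8 = 47.8.
P_B = 261 − 2·44.8 − 47.8 = 123.6.
Profit = (123.6 − 34)·44.8 = 4014.08.

4014.08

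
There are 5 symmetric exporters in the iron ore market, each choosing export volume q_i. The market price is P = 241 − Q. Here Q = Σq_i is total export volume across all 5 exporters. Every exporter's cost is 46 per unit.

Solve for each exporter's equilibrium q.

A representative exporter's profit is π_i = q_i(241 − Q) − 46q_i, with Q = q_i + Σ_{j≠i} q_j.
First-order condition: 195 − 2q_i − Σ_{j≠i} q_j = 0.
In a symmetric equilibrium every exporter chooses the same q, so Σ_{j≠i} q_j = 4q. The condition becomes 195 − 6q = 0, giving q = 195/6 = 32.5.

32.5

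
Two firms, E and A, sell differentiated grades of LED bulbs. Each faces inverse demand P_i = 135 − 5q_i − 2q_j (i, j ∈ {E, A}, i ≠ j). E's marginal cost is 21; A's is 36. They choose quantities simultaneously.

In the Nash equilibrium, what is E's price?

Firm E's profit: π = q_E(135 − 5q_E − 2q_A) − 21q_E.
∂π/∂q_E = 114 − 10q_E − 2q_A = 0 ⇒ q_E = 11.4 − 0.2q_A.
Similarly q_A = 9.9 − 0.2q_E.
Substituting the second reaction function into the first: q_E = 11.4 − 0.2(9.9 − 0.2q_E), which gives 0.96q_E = 9.42 ⇒ q_E = 9.8125.
Then q_A = 9.9 − 0.2·9.8125 = 7.9375.
P_E = 135 − 5·9.8125 − 2·7.9375 = 70.0625.

70.0625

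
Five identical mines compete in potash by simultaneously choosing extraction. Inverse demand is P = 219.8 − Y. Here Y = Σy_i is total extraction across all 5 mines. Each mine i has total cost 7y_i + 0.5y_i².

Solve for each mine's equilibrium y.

30.4

A representative mine's profit is π_i = y_i(219.8 − Y) − 7y_i − 0.5y_i², with Y = y_i + Σ_{j≠i} y_j.
First-order condition: 212.8 − 3y_i − Σ_{j≠i} y_j = 0.
Imposing symmetry (y_j = y for all j) turns Σ_{j≠i} y_j into 4y, so 212.8 = 7y and y = 30.4.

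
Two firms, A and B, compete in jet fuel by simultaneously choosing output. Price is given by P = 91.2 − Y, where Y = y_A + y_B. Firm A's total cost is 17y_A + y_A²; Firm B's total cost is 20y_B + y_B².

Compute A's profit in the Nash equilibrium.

452.4032

Firm A's profit: π = y_A(91.2 − (y_A + y_B)) − 17y_A − y_A².
∂π/∂y_A = 74.2 − 4y_A − y_B = 0, so y_A = 18.55 − 0.25y_B.
By the same steps for B: y_B = 17.8 − 0.25y_A.
Solving the two reaction functions simultaneously: (1 − (−0.25)(−0.25))y_A = 18.55 − 0.25·17.8, so 0.9375y_A = 14.1 and y_A = 15.04.
Then y_B = 17.8 − 0.25·15.04 = 14.04.
Price P = 91.2 − 29.08 = 62.12.
A's profit: (62.12 − 17)·15.04 − (15.04)² = 452.4032.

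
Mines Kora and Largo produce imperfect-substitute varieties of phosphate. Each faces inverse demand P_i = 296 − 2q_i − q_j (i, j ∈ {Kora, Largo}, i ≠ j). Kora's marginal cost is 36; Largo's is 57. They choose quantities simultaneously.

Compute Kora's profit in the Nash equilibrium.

Mine Kora's profit: π = q_{Kora}(296 − 2q_{Kora} − q_{Largo}) − 36q_{Kora}.
∂π/∂q_{Kora} = 260 − 4q_{Kora} − q_{Largo} = 0 ⇒ q_{Kora} = 65 − 0.25q_{Largo}.
Similarly q_{Largo} = 59.75 − 0.25q_{Kora}.
Substituting the second reaction function into the first: q_{Kora} = 65 − 0.25(59.75 − 0.25q_{Kora}), which gives 0.9375q_{Kora} = 50.0625 ⇒ q_{Kora} = 53.4.
Then q_{Largo} = 59.75 − 0.25·53.4 = 46.4.
P_{Kora} = 296 − 2·53.4 − 46.4 = 142.8.
Profit = (142.8 − 36)·53.4 = 5703.12.

5703.12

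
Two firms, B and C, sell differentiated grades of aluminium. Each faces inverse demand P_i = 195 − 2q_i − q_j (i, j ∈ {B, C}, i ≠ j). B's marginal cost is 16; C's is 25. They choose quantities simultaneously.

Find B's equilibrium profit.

2649.92

Firm B's profit: π = q_B(195 − 2q_B − q_C) − 16q_B.
∂π/∂q_B = 179 − 4q_B − q_C = 0 ⇒ q_B = 44.75 − 0.25q_C.
Similarly q_C = 42.5 − 0.25q_B.
Plugging q_C into B's best response: q_B = 44.75 − 0.25(42.5 − 0.25q_B) ⇒ 0.9375q_B = 34.125, so q_B = 36.4.
Then q_C = 42.5 − 0.25·36.4 = 33.4.
P_B = 195 − 2·36.4 − 33.4 = 88.8.
Profit = (88.8 − 16)·36.4 = 2649.92.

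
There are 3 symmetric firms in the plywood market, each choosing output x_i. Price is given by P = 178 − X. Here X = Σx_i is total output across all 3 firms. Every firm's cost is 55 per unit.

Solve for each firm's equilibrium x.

A representative firm's profit is π_i = x_i(178 − X) − 55x_i, with X = x_i + Σ_{j≠i} x_j.
First-order condition: 123 − 2x_i − Σ_{j≠i} x_j = 0.
In a symmetric equilibrium every firm chooses the same x, so Σ_{j≠i} x_j = 2x. The condition becomes 123 − 4x = 0, giving x = 123/4 = 30.75.

30.75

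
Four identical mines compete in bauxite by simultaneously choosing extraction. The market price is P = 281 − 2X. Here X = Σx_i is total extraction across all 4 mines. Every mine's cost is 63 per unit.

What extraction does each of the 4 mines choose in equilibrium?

21.8

A representative mine's profit is π_i = x_i(281 − 2X) − 63x_i, with X = x_i + Σ_{j≠i} x_j.
First-order condition: 218 − 4x_i − 2Σ_{j≠i} x_j = 0.
In a symmetric equilibrium every mine chooses the same x, so Σ_{j≠i} x_j = 3x. The condition becomes 218 − 10x = 0, giving x = 218/10 = 21.8.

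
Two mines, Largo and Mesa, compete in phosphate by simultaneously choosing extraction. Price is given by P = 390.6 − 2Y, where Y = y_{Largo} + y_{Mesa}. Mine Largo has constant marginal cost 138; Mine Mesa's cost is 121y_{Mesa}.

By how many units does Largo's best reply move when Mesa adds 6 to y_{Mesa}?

-3

Mine Largo's profit: π = y_{Largo}(390.6 − 2(y_{Largo} + y_{Mesa})) − 138y_{Largo}.
∂π/∂y_{Largo} = 252.6 − 4y_{Largo} − 2y_{Mesa} = 0, so y_{Largo} = 63.15 − 0.5y_{Mesa}.
The reaction-function slope is −0.5, so a 6-unit rise in y_{Mesa} moves y_{Largo} by −0.5 × 6 = −3. Largo's best response falls — the actions are strategic substitutes.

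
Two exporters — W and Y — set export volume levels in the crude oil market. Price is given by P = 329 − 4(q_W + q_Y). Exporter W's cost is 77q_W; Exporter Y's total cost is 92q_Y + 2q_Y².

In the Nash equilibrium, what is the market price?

180.8

Exporter W's profit: π = q_W(329 − 4(q_W + q_Y)) − 77q_W.
∂π/∂q_W = 252 − 8q_W − 4q_Y = 0, so q_W = 31.5 − 0.5q_Y.
For Y: ∂π/∂q_Y = 237 − 12q_Y − 4q_W = 0 ⇒ q_Y = 19.75 − (1/3)q_W.
Solving the two reaction functions simultaneously: (1 − (−0.5)(−1/3))q_W = 31.5 − 0.5·19.75, so (5/6)q_W = 21.625 and q_W = 25.95.
Then q_Y = 19.75 − (1/3)·25.95 = 11.1.
Equilibrium price: P = 329 − 4·37.05 = 180.8.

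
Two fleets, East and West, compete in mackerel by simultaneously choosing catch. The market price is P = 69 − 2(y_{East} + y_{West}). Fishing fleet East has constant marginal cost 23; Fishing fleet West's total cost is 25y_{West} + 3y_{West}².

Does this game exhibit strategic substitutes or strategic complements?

Fishing fleet East's profit: π = y_{East}(69 − 2(y_{East} + y_{West})) − 23y_{East}.
∂π/∂y_{East} = 46 − 4y_{East} − 2y_{West} = 0, so y_{East} = 11.5 − 0.5y_{West}.
The best-response slope dy_{East}/dy_{West} = −0.5 < 0: the reaction function is downward-sloping, so the choices are strategic substitutes.

strategic substitutes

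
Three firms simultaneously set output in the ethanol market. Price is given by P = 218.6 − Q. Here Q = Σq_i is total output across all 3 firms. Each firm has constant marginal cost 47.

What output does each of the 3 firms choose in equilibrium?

42.9

A representative firm's profit is π_i = q_i(218.6 − Q) − 47q_i, with Q = q_i + Σ_{j≠i} q_j.
First-order condition: 171.6 − 2q_i − Σ_{j≠i} q_j = 0.
Imposing symmetry (q_j = q for all j) turns Σ_{j≠i} q_j into 2q, so 171.6 = 4q and q = 42.9.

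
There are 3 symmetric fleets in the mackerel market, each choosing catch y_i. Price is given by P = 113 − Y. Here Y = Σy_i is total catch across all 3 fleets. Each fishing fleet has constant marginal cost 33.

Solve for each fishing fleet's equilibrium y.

A representative fishing fleet's profit is π_i = y_i(113 − Y) − 33y_i, with Y = y_i + Σ_{j≠i} y_j.
First-order condition: 80 − 2y_i − Σ_{j≠i} y_j = 0.
Imposing symmetry (y_j = y for all j) turns Σ_{j≠i} y_j into 2y, so 80 = 4y and y = 20.

20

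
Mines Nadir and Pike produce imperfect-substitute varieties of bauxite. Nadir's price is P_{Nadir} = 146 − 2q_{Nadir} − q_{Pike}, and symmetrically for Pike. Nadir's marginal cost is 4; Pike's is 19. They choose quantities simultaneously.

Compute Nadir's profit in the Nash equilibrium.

1728.72

Mine Nadir's profit: π = q_{Nadir}(146 − 2q_{Nadir} − q_{Pike}) − 4q_{Nadir}.
∂π/∂q_{Nadir} = 142 − 4q_{Nadir} − q_{Pike} = 0 ⇒ q_{Nadir} = 35.5 − 0.25q_{Pike}.
Similarly q_{Pike} = 31.75 − 0.25q_{Nadir}.
Solving the two reaction functions simultaneously: (1 − (−0.25)(−0.25))q_{Nadir} = 35.5 − 0.25·31.75, so 0.9375q_{Nadir} = 27.5625 and q_{Nadir} = 29.4.
Then q_{Pike} = 31.75 − 0.25·29.4 = 24.4.
P_{Nadir} = 146 − 2·29.4 − 24.4 = 62.8.
Profit = (62.8 − 4)·29.4 = 1728.72.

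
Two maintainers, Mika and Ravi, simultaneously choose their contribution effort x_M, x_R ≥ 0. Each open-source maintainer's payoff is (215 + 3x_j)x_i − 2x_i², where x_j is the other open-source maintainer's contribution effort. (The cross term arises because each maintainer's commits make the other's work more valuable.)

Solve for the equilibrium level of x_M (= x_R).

Mika's payoff is (215 + 3x_R)x_M − 2x_M².
∂π/∂x_M = 215 + 3x_R − 4x_M = 0, so x_M = 53.75 + 0.75x_R.
Setting x_M = x_R in the reaction function: x_M = 53.75 + 0.75x_M, so x_M = 53.75 / 0.25 = 215.

215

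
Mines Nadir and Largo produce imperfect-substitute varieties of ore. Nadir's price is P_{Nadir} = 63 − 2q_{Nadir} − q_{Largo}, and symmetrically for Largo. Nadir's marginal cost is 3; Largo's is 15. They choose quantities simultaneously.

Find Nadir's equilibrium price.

Mine Nadir's profit: π = q_{Nadir}(63 − 2q_{Nadir} − q_{Largo}) − 3q_{Nadir}.
∂π/∂q_{Nadir} = 60 − 4q_{Nadir} − q_{Largo} = 0 ⇒ q_{Nadir} = 15 − 0.25q_{Largo}.
Similarly q_{Largo} = 12 − 0.25q_{Nadir}.
Substituting the second reaction function into the first: q_{Nadir} = 15 − 0.25(12 − 0.25q_{Nadir}), which gives 0.9375q_{Nadir} = 12 ⇒ q_{Nadir} = 12.8.
Then q_{Largo} = 12 − 0.25·12.8 = 8.8.
P_{Nadir} = 63 − 2·12.8 − 8.8 = 28.6.

28.6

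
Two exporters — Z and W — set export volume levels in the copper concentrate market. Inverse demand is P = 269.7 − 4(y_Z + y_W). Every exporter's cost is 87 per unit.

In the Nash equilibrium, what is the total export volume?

30.45

Exporter Z's profit: π = y_Z(269.7 − 4(y_Z + y_W)) − 87y_Z.
∂π/∂y_Z = 182.7 − 8y_Z − 4y_W = 0, so y_Z = 22.8375 − 0.5y_W.
The game is symmetric, so in equilibrium y_W = y_Z: the reaction function gives 1.5y_Z = 22.8375, hence y_Z = 15.225.
Total export volume: 15.225 + 15.225 = 30.45.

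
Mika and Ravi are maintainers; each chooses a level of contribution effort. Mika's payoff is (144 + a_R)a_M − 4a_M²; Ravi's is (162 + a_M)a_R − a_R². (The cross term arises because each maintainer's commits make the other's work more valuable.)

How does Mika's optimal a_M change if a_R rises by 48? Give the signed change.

6

Expanding Mika's payoff: 144a_M + a_Ra_M − 4a_M².
∂π/∂a_M = 144 + a_R − 8a_M = 0, so a_M = 18 + 0.125a_R.
The reaction-function slope is 0.125, so a 48-unit rise in a_R moves a_M by 0.125 × 48 = 6. Mika's best response rises — the actions are strategic complements.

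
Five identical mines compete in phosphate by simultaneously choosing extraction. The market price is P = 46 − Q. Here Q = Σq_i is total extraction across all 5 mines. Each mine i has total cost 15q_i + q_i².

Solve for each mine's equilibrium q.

A representative mine's profit is π_i = q_i(46 − Q) − 15q_i − q_i², with Q = q_i + Σ_{j≠i} q_j.
First-order condition: 31 − 4q_i − Σ_{j≠i} q_j = 0.
Imposing symmetry (q_j = q for all j) turns Σ_{j≠i} q_j into 4q, so 31 = 8q and q = 3.875.

3.875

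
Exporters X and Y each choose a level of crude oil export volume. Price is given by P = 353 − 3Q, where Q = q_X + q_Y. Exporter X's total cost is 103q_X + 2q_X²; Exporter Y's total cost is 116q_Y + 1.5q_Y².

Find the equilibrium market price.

Exporter X's profit: π = q_X(353 − 3(q_X + q_Y)) − 103q_X − 2q_X².
∂π/∂q_X = 250 − 10q_X − 3q_Y = 0, so q_X = 25 − 0.3q_Y.
For Y: ∂π/∂q_Y = 237 − 9q_Y − 3q_X = 0 ⇒ q_Y = 79/3 − (1/3)q_X.
Substituting the second reaction function into the first: q_X = 25 − 0.3(79/3 − (1/3)q_X), which gives 0.9q_X = 17.1 ⇒ q_X = 19.
Then q_Y = 79/3 − (1/3)·19 = 20.
Equilibrium price: P = 353 − 3·39 = 236.

236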